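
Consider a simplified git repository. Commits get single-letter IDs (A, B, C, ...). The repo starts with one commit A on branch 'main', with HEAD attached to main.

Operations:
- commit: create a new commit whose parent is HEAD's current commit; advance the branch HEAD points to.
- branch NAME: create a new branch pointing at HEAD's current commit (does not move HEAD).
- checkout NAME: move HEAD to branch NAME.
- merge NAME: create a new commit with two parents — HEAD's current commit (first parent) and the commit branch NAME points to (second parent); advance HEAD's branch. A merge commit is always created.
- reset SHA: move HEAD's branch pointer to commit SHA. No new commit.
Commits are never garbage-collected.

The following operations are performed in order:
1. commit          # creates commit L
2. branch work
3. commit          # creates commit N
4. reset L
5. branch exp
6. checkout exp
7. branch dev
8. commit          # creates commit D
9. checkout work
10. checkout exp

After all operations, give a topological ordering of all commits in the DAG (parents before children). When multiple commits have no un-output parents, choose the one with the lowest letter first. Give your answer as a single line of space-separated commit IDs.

Answer: A L D N

Derivation:
After op 1 (commit): HEAD=main@L [main=L]
After op 2 (branch): HEAD=main@L [main=L work=L]
After op 3 (commit): HEAD=main@N [main=N work=L]
After op 4 (reset): HEAD=main@L [main=L work=L]
After op 5 (branch): HEAD=main@L [exp=L main=L work=L]
After op 6 (checkout): HEAD=exp@L [exp=L main=L work=L]
After op 7 (branch): HEAD=exp@L [dev=L exp=L main=L work=L]
After op 8 (commit): HEAD=exp@D [dev=L exp=D main=L work=L]
After op 9 (checkout): HEAD=work@L [dev=L exp=D main=L work=L]
After op 10 (checkout): HEAD=exp@D [dev=L exp=D main=L work=L]
commit A: parents=[]
commit D: parents=['L']
commit L: parents=['A']
commit N: parents=['L']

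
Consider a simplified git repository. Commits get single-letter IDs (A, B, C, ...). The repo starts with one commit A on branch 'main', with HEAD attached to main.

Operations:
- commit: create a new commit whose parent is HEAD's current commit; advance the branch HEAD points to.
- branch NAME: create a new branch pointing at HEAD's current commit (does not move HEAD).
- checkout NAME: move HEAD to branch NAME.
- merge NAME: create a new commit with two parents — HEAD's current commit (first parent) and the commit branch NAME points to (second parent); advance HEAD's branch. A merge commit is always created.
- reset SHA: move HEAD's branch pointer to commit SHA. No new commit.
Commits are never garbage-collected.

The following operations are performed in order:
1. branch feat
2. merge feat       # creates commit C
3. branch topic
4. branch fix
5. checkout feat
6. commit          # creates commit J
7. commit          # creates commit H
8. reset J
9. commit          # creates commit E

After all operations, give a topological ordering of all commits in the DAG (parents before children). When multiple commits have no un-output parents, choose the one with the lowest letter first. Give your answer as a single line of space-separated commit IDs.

Answer: A C J E H

Derivation:
After op 1 (branch): HEAD=main@A [feat=A main=A]
After op 2 (merge): HEAD=main@C [feat=A main=C]
After op 3 (branch): HEAD=main@C [feat=A main=C topic=C]
After op 4 (branch): HEAD=main@C [feat=A fix=C main=C topic=C]
After op 5 (checkout): HEAD=feat@A [feat=A fix=C main=C topic=C]
After op 6 (commit): HEAD=feat@J [feat=J fix=C main=C topic=C]
After op 7 (commit): HEAD=feat@H [feat=H fix=C main=C topic=C]
After op 8 (reset): HEAD=feat@J [feat=J fix=C main=C topic=C]
After op 9 (commit): HEAD=feat@E [feat=E fix=C main=C topic=C]
commit A: parents=[]
commit C: parents=['A', 'A']
commit E: parents=['J']
commit H: parents=['J']
commit J: parents=['A']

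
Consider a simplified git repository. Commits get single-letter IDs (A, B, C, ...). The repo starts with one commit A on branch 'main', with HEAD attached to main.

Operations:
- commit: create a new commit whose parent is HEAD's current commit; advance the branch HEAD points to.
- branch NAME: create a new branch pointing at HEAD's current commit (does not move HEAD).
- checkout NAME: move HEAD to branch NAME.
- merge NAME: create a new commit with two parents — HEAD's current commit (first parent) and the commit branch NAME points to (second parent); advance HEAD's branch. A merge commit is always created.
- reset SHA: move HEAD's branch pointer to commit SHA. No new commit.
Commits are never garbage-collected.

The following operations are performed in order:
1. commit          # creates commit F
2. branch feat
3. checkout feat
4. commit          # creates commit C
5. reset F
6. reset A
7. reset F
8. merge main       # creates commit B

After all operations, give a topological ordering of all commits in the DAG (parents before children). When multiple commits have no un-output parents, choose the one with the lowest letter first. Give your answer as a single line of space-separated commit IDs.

Answer: A F B C

Derivation:
After op 1 (commit): HEAD=main@F [main=F]
After op 2 (branch): HEAD=main@F [feat=F main=F]
After op 3 (checkout): HEAD=feat@F [feat=F main=F]
After op 4 (commit): HEAD=feat@C [feat=C main=F]
After op 5 (reset): HEAD=feat@F [feat=F main=F]
After op 6 (reset): HEAD=feat@A [feat=A main=F]
After op 7 (reset): HEAD=feat@F [feat=F main=F]
After op 8 (merge): HEAD=feat@B [feat=B main=F]
commit A: parents=[]
commit B: parents=['F', 'F']
commit C: parents=['F']
commit F: parents=['A']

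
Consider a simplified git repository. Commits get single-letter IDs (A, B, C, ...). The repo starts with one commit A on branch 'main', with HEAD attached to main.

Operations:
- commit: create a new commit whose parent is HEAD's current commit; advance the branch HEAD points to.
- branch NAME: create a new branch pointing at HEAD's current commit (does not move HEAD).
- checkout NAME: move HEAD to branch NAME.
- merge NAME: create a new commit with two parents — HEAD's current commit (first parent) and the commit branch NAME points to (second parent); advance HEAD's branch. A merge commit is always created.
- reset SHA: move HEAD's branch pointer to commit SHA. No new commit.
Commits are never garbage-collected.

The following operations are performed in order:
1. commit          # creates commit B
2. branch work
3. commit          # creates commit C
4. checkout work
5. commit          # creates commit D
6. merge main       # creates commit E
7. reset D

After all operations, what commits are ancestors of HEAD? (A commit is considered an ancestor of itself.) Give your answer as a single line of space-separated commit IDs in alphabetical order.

After op 1 (commit): HEAD=main@B [main=B]
After op 2 (branch): HEAD=main@B [main=B work=B]
After op 3 (commit): HEAD=main@C [main=C work=B]
After op 4 (checkout): HEAD=work@B [main=C work=B]
After op 5 (commit): HEAD=work@D [main=C work=D]
After op 6 (merge): HEAD=work@E [main=C work=E]
After op 7 (reset): HEAD=work@D [main=C work=D]

Answer: A B D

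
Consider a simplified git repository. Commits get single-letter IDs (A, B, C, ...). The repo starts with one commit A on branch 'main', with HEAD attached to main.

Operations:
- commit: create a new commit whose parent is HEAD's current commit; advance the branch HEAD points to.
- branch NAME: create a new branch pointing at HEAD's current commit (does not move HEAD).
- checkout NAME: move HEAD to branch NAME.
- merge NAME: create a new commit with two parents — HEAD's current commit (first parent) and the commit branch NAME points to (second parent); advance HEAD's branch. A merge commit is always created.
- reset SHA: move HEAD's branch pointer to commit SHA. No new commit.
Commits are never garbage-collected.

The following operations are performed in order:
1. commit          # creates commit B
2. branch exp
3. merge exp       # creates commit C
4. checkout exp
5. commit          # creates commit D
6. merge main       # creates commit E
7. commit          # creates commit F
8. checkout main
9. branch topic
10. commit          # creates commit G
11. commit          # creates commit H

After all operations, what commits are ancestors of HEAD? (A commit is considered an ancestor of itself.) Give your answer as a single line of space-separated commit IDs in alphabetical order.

After op 1 (commit): HEAD=main@B [main=B]
After op 2 (branch): HEAD=main@B [exp=B main=B]
After op 3 (merge): HEAD=main@C [exp=B main=C]
After op 4 (checkout): HEAD=exp@B [exp=B main=C]
After op 5 (commit): HEAD=exp@D [exp=D main=C]
After op 6 (merge): HEAD=exp@E [exp=E main=C]
After op 7 (commit): HEAD=exp@F [exp=F main=C]
After op 8 (checkout): HEAD=main@C [exp=F main=C]
After op 9 (branch): HEAD=main@C [exp=F main=C topic=C]
After op 10 (commit): HEAD=main@G [exp=F main=G topic=C]
After op 11 (commit): HEAD=main@H [exp=F main=H topic=C]

Answer: A B C G H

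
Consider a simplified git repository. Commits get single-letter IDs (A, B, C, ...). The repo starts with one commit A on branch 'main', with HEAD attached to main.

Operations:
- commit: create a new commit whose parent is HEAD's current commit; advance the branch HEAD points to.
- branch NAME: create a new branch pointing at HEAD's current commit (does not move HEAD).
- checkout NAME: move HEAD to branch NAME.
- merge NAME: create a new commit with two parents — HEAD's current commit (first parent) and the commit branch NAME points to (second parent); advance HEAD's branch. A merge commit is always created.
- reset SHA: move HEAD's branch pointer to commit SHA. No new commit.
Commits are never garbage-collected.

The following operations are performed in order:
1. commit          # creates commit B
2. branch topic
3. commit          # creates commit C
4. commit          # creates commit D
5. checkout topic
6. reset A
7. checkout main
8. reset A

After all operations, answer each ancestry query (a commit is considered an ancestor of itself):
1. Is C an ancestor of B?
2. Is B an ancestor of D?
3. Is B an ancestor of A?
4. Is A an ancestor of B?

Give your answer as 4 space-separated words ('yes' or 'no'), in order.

After op 1 (commit): HEAD=main@B [main=B]
After op 2 (branch): HEAD=main@B [main=B topic=B]
After op 3 (commit): HEAD=main@C [main=C topic=B]
After op 4 (commit): HEAD=main@D [main=D topic=B]
After op 5 (checkout): HEAD=topic@B [main=D topic=B]
After op 6 (reset): HEAD=topic@A [main=D topic=A]
After op 7 (checkout): HEAD=main@D [main=D topic=A]
After op 8 (reset): HEAD=main@A [main=A topic=A]
ancestors(B) = {A,B}; C in? no
ancestors(D) = {A,B,C,D}; B in? yes
ancestors(A) = {A}; B in? no
ancestors(B) = {A,B}; A in? yes

Answer: no yes no yes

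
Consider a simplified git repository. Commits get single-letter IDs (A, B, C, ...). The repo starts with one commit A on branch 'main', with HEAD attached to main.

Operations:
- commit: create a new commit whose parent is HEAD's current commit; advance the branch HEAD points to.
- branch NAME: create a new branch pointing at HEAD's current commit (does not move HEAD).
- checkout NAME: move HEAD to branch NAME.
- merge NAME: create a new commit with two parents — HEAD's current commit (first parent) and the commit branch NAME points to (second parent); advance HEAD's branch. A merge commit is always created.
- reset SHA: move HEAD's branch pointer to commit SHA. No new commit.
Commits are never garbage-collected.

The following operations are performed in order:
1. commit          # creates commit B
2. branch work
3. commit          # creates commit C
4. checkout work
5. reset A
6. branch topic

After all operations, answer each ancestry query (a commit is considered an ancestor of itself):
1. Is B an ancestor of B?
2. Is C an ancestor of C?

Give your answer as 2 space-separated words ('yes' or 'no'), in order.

Answer: yes yes

Derivation:
After op 1 (commit): HEAD=main@B [main=B]
After op 2 (branch): HEAD=main@B [main=B work=B]
After op 3 (commit): HEAD=main@C [main=C work=B]
After op 4 (checkout): HEAD=work@B [main=C work=B]
After op 5 (reset): HEAD=work@A [main=C work=A]
After op 6 (branch): HEAD=work@A [main=C topic=A work=A]
ancestors(B) = {A,B}; B in? yes
ancestors(C) = {A,B,C}; C in? yes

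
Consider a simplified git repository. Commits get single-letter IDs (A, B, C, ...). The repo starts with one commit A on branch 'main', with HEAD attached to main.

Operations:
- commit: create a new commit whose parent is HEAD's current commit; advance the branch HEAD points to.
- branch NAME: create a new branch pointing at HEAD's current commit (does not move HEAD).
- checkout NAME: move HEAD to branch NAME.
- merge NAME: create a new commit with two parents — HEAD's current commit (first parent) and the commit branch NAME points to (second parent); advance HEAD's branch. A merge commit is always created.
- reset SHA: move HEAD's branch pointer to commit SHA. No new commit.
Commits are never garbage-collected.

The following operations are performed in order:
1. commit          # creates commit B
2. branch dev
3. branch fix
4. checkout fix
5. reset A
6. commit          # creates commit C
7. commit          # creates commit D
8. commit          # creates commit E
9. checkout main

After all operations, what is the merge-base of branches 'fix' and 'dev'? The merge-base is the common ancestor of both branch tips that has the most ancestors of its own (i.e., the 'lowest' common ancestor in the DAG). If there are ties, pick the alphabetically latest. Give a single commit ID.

After op 1 (commit): HEAD=main@B [main=B]
After op 2 (branch): HEAD=main@B [dev=B main=B]
After op 3 (branch): HEAD=main@B [dev=B fix=B main=B]
After op 4 (checkout): HEAD=fix@B [dev=B fix=B main=B]
After op 5 (reset): HEAD=fix@A [dev=B fix=A main=B]
After op 6 (commit): HEAD=fix@C [dev=B fix=C main=B]
After op 7 (commit): HEAD=fix@D [dev=B fix=D main=B]
After op 8 (commit): HEAD=fix@E [dev=B fix=E main=B]
After op 9 (checkout): HEAD=main@B [dev=B fix=E main=B]
ancestors(fix=E): ['A', 'C', 'D', 'E']
ancestors(dev=B): ['A', 'B']
common: ['A']

Answer: A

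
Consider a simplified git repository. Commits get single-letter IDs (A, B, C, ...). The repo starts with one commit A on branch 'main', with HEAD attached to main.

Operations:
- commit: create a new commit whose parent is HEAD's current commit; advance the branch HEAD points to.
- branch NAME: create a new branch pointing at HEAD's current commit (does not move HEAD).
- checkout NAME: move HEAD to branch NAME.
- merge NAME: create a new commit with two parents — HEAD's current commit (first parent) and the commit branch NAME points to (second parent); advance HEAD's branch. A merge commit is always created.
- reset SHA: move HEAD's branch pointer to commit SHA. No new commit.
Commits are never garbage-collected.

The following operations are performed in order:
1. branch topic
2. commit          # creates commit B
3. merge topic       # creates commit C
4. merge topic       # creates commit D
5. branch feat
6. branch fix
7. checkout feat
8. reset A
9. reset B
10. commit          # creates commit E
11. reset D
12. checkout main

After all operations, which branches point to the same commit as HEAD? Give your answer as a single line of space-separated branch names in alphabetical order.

After op 1 (branch): HEAD=main@A [main=A topic=A]
After op 2 (commit): HEAD=main@B [main=B topic=A]
After op 3 (merge): HEAD=main@C [main=C topic=A]
After op 4 (merge): HEAD=main@D [main=D topic=A]
After op 5 (branch): HEAD=main@D [feat=D main=D topic=A]
After op 6 (branch): HEAD=main@D [feat=D fix=D main=D topic=A]
After op 7 (checkout): HEAD=feat@D [feat=D fix=D main=D topic=A]
After op 8 (reset): HEAD=feat@A [feat=A fix=D main=D topic=A]
After op 9 (reset): HEAD=feat@B [feat=B fix=D main=D topic=A]
After op 10 (commit): HEAD=feat@E [feat=E fix=D main=D topic=A]
After op 11 (reset): HEAD=feat@D [feat=D fix=D main=D topic=A]
After op 12 (checkout): HEAD=main@D [feat=D fix=D main=D topic=A]

Answer: feat fix main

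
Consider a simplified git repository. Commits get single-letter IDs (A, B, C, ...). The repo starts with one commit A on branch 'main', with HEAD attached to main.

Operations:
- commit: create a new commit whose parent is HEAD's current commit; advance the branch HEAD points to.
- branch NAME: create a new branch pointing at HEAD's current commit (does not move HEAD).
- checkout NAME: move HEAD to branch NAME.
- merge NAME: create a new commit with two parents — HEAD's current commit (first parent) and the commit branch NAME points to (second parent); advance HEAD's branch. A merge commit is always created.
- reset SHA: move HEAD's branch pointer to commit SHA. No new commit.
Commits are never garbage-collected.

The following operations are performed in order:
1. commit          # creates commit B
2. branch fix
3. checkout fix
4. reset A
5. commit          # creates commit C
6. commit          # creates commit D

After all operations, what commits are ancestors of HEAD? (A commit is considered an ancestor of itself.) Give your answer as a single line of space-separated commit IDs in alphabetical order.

After op 1 (commit): HEAD=main@B [main=B]
After op 2 (branch): HEAD=main@B [fix=B main=B]
After op 3 (checkout): HEAD=fix@B [fix=B main=B]
After op 4 (reset): HEAD=fix@A [fix=A main=B]
After op 5 (commit): HEAD=fix@C [fix=C main=B]
After op 6 (commit): HEAD=fix@D [fix=D main=B]

Answer: A C D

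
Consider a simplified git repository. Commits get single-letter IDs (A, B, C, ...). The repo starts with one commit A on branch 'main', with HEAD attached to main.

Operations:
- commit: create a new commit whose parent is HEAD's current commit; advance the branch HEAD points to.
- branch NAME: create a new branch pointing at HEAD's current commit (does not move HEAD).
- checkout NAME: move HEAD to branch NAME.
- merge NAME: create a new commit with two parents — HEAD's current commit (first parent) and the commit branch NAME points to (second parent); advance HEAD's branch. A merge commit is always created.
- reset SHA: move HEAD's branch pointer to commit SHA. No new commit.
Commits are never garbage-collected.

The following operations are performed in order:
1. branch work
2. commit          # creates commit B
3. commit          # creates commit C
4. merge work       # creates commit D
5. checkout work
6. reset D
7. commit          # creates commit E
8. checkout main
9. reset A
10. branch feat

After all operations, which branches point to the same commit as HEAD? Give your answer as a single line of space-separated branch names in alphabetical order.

Answer: feat main

Derivation:
After op 1 (branch): HEAD=main@A [main=A work=A]
After op 2 (commit): HEAD=main@B [main=B work=A]
After op 3 (commit): HEAD=main@C [main=C work=A]
After op 4 (merge): HEAD=main@D [main=D work=A]
After op 5 (checkout): HEAD=work@A [main=D work=A]
After op 6 (reset): HEAD=work@D [main=D work=D]
After op 7 (commit): HEAD=work@E [main=D work=E]
After op 8 (checkout): HEAD=main@D [main=D work=E]
After op 9 (reset): HEAD=main@A [main=A work=E]
After op 10 (branch): HEAD=main@A [feat=A main=A work=E]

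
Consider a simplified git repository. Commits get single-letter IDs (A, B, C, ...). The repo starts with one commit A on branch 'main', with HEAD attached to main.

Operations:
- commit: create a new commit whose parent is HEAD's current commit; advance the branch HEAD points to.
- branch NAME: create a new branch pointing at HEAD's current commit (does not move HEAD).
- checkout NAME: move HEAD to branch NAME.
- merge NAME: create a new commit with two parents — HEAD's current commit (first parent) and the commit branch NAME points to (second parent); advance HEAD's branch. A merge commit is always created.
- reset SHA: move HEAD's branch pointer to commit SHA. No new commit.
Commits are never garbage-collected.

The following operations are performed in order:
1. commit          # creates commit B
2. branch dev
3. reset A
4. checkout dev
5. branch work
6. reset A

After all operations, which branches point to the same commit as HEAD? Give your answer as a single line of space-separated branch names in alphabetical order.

After op 1 (commit): HEAD=main@B [main=B]
After op 2 (branch): HEAD=main@B [dev=B main=B]
After op 3 (reset): HEAD=main@A [dev=B main=A]
After op 4 (checkout): HEAD=dev@B [dev=B main=A]
After op 5 (branch): HEAD=dev@B [dev=B main=A work=B]
After op 6 (reset): HEAD=dev@A [dev=A main=A work=B]

Answer: dev main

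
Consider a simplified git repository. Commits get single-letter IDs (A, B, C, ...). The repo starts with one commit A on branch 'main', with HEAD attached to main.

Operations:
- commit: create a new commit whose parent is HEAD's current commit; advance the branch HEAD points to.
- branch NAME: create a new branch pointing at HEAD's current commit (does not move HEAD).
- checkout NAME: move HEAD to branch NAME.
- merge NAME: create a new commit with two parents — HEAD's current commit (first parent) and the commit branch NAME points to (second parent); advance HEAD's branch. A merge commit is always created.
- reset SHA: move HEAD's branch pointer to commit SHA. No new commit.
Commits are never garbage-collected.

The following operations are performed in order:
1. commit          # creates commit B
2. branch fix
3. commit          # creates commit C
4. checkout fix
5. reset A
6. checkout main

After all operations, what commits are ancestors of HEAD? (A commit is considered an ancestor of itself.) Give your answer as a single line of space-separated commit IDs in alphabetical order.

Answer: A B C

Derivation:
After op 1 (commit): HEAD=main@B [main=B]
After op 2 (branch): HEAD=main@B [fix=B main=B]
After op 3 (commit): HEAD=main@C [fix=B main=C]
After op 4 (checkout): HEAD=fix@B [fix=B main=C]
After op 5 (reset): HEAD=fix@A [fix=A main=C]
After op 6 (checkout): HEAD=main@C [fix=A main=C]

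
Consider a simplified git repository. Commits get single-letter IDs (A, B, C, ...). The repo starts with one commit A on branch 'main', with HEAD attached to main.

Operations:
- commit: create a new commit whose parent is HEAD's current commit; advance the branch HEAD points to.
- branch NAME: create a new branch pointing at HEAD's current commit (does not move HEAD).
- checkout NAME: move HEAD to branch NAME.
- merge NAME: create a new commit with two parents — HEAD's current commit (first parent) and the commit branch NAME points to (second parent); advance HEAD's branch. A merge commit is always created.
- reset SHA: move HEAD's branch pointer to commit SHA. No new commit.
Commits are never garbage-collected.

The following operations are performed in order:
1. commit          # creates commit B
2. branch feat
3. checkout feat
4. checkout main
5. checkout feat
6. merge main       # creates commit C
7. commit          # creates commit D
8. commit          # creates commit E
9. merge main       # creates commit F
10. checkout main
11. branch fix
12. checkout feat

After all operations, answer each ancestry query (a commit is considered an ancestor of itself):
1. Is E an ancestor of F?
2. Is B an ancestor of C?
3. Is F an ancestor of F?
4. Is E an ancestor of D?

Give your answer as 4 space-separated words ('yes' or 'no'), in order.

After op 1 (commit): HEAD=main@B [main=B]
After op 2 (branch): HEAD=main@B [feat=B main=B]
After op 3 (checkout): HEAD=feat@B [feat=B main=B]
After op 4 (checkout): HEAD=main@B [feat=B main=B]
After op 5 (checkout): HEAD=feat@B [feat=B main=B]
After op 6 (merge): HEAD=feat@C [feat=C main=B]
After op 7 (commit): HEAD=feat@D [feat=D main=B]
After op 8 (commit): HEAD=feat@E [feat=E main=B]
After op 9 (merge): HEAD=feat@F [feat=F main=B]
After op 10 (checkout): HEAD=main@B [feat=F main=B]
After op 11 (branch): HEAD=main@B [feat=F fix=B main=B]
After op 12 (checkout): HEAD=feat@F [feat=F fix=B main=B]
ancestors(F) = {A,B,C,D,E,F}; E in? yes
ancestors(C) = {A,B,C}; B in? yes
ancestors(F) = {A,B,C,D,E,F}; F in? yes
ancestors(D) = {A,B,C,D}; E in? no

Answer: yes yes yes no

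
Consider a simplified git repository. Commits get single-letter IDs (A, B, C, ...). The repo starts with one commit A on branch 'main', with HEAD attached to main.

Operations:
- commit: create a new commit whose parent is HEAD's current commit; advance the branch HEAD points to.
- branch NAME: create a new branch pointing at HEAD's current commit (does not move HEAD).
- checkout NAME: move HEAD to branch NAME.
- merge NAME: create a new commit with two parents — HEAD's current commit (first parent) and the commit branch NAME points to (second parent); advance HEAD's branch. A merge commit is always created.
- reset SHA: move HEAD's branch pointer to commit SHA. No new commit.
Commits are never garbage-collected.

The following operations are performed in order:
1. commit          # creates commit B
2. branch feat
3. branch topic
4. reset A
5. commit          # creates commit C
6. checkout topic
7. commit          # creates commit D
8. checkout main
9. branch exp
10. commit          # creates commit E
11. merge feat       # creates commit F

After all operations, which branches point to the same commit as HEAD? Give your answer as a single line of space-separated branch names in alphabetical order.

Answer: main

Derivation:
After op 1 (commit): HEAD=main@B [main=B]
After op 2 (branch): HEAD=main@B [feat=B main=B]
After op 3 (branch): HEAD=main@B [feat=B main=B topic=B]
After op 4 (reset): HEAD=main@A [feat=B main=A topic=B]
After op 5 (commit): HEAD=main@C [feat=B main=C topic=B]
After op 6 (checkout): HEAD=topic@B [feat=B main=C topic=B]
After op 7 (commit): HEAD=topic@D [feat=B main=C topic=D]
After op 8 (checkout): HEAD=main@C [feat=B main=C topic=D]
After op 9 (branch): HEAD=main@C [exp=C feat=B main=C topic=D]
After op 10 (commit): HEAD=main@E [exp=C feat=B main=E topic=D]
After op 11 (merge): HEAD=main@F [exp=C feat=B main=F topic=D]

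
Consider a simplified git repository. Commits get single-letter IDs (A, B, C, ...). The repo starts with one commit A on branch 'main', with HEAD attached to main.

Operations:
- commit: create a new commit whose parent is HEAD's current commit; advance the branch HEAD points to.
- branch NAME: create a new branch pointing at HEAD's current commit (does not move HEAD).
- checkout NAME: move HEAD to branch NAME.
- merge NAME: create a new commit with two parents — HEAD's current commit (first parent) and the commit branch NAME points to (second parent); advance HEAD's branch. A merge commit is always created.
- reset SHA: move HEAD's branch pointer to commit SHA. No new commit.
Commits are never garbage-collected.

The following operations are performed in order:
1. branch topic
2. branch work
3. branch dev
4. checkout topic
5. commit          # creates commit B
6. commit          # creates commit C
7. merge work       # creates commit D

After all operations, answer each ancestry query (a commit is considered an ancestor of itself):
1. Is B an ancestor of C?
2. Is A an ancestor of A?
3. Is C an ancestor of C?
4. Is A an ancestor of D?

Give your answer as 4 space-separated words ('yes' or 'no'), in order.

Answer: yes yes yes yes

Derivation:
After op 1 (branch): HEAD=main@A [main=A topic=A]
After op 2 (branch): HEAD=main@A [main=A topic=A work=A]
After op 3 (branch): HEAD=main@A [dev=A main=A topic=A work=A]
After op 4 (checkout): HEAD=topic@A [dev=A main=A topic=A work=A]
After op 5 (commit): HEAD=topic@B [dev=A main=A topic=B work=A]
After op 6 (commit): HEAD=topic@C [dev=A main=A topic=C work=A]
After op 7 (merge): HEAD=topic@D [dev=A main=A topic=D work=A]
ancestors(C) = {A,B,C}; B in? yes
ancestors(A) = {A}; A in? yes
ancestors(C) = {A,B,C}; C in? yes
ancestors(D) = {A,B,C,D}; A in? yes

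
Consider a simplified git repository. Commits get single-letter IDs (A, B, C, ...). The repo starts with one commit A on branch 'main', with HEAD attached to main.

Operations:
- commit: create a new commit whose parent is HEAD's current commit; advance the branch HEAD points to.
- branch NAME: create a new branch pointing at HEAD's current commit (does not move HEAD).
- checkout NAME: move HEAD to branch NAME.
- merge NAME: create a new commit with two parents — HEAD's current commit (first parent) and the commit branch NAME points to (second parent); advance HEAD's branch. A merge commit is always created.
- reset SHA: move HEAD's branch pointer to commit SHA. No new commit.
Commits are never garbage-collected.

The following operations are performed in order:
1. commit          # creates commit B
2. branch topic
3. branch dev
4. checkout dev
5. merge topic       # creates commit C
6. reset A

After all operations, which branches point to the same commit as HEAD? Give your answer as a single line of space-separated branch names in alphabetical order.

After op 1 (commit): HEAD=main@B [main=B]
After op 2 (branch): HEAD=main@B [main=B topic=B]
After op 3 (branch): HEAD=main@B [dev=B main=B topic=B]
After op 4 (checkout): HEAD=dev@B [dev=B main=B topic=B]
After op 5 (merge): HEAD=dev@C [dev=C main=B topic=B]
After op 6 (reset): HEAD=dev@A [dev=A main=B topic=B]

Answer: dev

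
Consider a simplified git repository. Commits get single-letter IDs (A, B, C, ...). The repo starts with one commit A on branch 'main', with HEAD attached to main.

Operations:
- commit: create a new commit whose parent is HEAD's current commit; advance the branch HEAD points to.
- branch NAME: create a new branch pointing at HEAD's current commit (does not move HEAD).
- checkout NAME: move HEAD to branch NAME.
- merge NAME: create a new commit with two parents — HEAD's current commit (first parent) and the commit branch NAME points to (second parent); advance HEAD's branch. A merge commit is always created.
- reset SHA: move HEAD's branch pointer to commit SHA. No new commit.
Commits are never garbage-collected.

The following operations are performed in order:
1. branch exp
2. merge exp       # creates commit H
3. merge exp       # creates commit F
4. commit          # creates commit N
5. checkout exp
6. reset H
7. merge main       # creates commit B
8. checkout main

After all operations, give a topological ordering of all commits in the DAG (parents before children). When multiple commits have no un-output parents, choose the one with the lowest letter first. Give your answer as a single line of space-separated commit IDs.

After op 1 (branch): HEAD=main@A [exp=A main=A]
After op 2 (merge): HEAD=main@H [exp=A main=H]
After op 3 (merge): HEAD=main@F [exp=A main=F]
After op 4 (commit): HEAD=main@N [exp=A main=N]
After op 5 (checkout): HEAD=exp@A [exp=A main=N]
After op 6 (reset): HEAD=exp@H [exp=H main=N]
After op 7 (merge): HEAD=exp@B [exp=B main=N]
After op 8 (checkout): HEAD=main@N [exp=B main=N]
commit A: parents=[]
commit B: parents=['H', 'N']
commit F: parents=['H', 'A']
commit H: parents=['A', 'A']
commit N: parents=['F']

Answer: A H F N B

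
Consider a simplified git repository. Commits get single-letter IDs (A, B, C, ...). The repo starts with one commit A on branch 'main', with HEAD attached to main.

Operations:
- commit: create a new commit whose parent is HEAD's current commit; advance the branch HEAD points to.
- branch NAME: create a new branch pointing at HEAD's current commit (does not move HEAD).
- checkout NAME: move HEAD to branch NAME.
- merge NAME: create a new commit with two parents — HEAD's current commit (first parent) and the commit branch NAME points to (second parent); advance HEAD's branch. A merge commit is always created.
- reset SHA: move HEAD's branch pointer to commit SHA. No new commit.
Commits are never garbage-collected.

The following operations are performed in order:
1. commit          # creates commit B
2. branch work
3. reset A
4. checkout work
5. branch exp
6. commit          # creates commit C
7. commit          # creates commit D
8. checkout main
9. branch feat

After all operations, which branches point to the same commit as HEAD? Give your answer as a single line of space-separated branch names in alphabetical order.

Answer: feat main

Derivation:
After op 1 (commit): HEAD=main@B [main=B]
After op 2 (branch): HEAD=main@B [main=B work=B]
After op 3 (reset): HEAD=main@A [main=A work=B]
After op 4 (checkout): HEAD=work@B [main=A work=B]
After op 5 (branch): HEAD=work@B [exp=B main=A work=B]
After op 6 (commit): HEAD=work@C [exp=B main=A work=C]
After op 7 (commit): HEAD=work@D [exp=B main=A work=D]
After op 8 (checkout): HEAD=main@A [exp=B main=A work=D]
After op 9 (branch): HEAD=main@A [exp=B feat=A main=A work=D]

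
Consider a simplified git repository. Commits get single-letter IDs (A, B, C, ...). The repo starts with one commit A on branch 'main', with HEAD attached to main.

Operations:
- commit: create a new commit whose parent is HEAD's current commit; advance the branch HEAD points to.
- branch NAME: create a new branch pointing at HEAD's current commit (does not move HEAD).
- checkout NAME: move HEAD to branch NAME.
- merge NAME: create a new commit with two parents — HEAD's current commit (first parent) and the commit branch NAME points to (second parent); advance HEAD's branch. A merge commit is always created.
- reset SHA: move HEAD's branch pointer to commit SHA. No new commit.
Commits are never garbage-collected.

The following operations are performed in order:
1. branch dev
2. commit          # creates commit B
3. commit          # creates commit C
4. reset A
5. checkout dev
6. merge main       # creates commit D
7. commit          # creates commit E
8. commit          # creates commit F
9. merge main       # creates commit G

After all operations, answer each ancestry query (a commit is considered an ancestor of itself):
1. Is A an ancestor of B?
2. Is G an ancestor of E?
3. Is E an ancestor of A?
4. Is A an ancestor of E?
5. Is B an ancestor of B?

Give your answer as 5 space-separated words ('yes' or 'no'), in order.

After op 1 (branch): HEAD=main@A [dev=A main=A]
After op 2 (commit): HEAD=main@B [dev=A main=B]
After op 3 (commit): HEAD=main@C [dev=A main=C]
After op 4 (reset): HEAD=main@A [dev=A main=A]
After op 5 (checkout): HEAD=dev@A [dev=A main=A]
After op 6 (merge): HEAD=dev@D [dev=D main=A]
After op 7 (commit): HEAD=dev@E [dev=E main=A]
After op 8 (commit): HEAD=dev@F [dev=F main=A]
After op 9 (merge): HEAD=dev@G [dev=G main=A]
ancestors(B) = {A,B}; A in? yes
ancestors(E) = {A,D,E}; G in? no
ancestors(A) = {A}; E in? no
ancestors(E) = {A,D,E}; A in? yes
ancestors(B) = {A,B}; B in? yes

Answer: yes no no yes yes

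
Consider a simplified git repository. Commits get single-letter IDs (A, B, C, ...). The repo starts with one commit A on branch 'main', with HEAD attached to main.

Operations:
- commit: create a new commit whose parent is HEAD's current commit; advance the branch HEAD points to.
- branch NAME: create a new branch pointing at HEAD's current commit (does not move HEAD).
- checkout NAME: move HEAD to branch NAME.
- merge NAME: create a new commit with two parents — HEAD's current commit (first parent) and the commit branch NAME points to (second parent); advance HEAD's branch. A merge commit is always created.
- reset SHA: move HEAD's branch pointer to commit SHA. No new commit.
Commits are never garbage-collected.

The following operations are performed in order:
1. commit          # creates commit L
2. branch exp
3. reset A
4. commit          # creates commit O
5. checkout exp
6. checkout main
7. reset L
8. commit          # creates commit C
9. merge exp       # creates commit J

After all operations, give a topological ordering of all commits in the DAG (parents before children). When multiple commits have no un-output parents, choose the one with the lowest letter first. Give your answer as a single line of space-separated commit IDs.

After op 1 (commit): HEAD=main@L [main=L]
After op 2 (branch): HEAD=main@L [exp=L main=L]
After op 3 (reset): HEAD=main@A [exp=L main=A]
After op 4 (commit): HEAD=main@O [exp=L main=O]
After op 5 (checkout): HEAD=exp@L [exp=L main=O]
After op 6 (checkout): HEAD=main@O [exp=L main=O]
After op 7 (reset): HEAD=main@L [exp=L main=L]
After op 8 (commit): HEAD=main@C [exp=L main=C]
After op 9 (merge): HEAD=main@J [exp=L main=J]
commit A: parents=[]
commit C: parents=['L']
commit J: parents=['C', 'L']
commit L: parents=['A']
commit O: parents=['A']

Answer: A L C J O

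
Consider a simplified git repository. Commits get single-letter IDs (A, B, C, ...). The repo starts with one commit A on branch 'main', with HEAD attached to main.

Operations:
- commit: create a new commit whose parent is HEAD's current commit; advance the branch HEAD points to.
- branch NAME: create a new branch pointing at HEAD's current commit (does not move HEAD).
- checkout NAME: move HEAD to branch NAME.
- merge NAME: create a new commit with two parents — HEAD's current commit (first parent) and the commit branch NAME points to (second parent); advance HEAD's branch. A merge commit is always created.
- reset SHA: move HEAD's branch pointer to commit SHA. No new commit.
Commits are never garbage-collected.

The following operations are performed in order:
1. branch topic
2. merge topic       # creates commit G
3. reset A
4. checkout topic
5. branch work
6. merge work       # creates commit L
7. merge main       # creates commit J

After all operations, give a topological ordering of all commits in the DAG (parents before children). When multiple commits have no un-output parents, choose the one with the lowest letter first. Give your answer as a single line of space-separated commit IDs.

Answer: A G L J

Derivation:
After op 1 (branch): HEAD=main@A [main=A topic=A]
After op 2 (merge): HEAD=main@G [main=G topic=A]
After op 3 (reset): HEAD=main@A [main=A topic=A]
After op 4 (checkout): HEAD=topic@A [main=A topic=A]
After op 5 (branch): HEAD=topic@A [main=A topic=A work=A]
After op 6 (merge): HEAD=topic@L [main=A topic=L work=A]
After op 7 (merge): HEAD=topic@J [main=A topic=J work=A]
commit A: parents=[]
commit G: parents=['A', 'A']
commit J: parents=['L', 'A']
commit L: parents=['A', 'A']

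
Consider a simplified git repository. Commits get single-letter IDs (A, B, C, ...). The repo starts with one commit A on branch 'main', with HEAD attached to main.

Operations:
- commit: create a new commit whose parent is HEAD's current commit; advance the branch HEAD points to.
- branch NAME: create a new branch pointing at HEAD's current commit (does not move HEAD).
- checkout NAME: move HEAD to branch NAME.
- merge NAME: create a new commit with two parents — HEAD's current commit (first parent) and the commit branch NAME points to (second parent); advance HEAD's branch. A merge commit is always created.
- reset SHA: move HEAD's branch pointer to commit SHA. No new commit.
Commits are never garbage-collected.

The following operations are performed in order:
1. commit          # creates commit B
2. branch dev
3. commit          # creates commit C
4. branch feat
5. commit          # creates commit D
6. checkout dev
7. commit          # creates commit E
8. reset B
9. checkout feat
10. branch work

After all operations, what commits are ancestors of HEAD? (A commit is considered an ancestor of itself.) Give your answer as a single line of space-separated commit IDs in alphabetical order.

After op 1 (commit): HEAD=main@B [main=B]
After op 2 (branch): HEAD=main@B [dev=B main=B]
After op 3 (commit): HEAD=main@C [dev=B main=C]
After op 4 (branch): HEAD=main@C [dev=B feat=C main=C]
After op 5 (commit): HEAD=main@D [dev=B feat=C main=D]
After op 6 (checkout): HEAD=dev@B [dev=B feat=C main=D]
After op 7 (commit): HEAD=dev@E [dev=E feat=C main=D]
After op 8 (reset): HEAD=dev@B [dev=B feat=C main=D]
After op 9 (checkout): HEAD=feat@C [dev=B feat=C main=D]
After op 10 (branch): HEAD=feat@C [dev=B feat=C main=D work=C]

Answer: A B C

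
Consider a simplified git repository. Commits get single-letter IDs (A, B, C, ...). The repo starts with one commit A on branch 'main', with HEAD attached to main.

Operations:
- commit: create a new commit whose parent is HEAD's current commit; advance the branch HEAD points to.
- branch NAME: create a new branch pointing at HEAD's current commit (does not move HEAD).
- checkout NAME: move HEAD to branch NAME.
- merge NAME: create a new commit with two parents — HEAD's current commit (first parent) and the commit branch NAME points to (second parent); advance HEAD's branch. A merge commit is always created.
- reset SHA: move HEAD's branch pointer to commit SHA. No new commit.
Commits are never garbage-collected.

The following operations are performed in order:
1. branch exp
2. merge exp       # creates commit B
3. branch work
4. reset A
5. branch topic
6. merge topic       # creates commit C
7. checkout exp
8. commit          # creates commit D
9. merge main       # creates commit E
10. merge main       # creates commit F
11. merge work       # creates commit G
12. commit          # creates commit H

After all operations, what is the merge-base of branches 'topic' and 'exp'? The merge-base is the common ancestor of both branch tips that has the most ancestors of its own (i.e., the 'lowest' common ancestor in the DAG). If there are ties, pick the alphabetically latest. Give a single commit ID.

Answer: A

Derivation:
After op 1 (branch): HEAD=main@A [exp=A main=A]
After op 2 (merge): HEAD=main@B [exp=A main=B]
After op 3 (branch): HEAD=main@B [exp=A main=B work=B]
After op 4 (reset): HEAD=main@A [exp=A main=A work=B]
After op 5 (branch): HEAD=main@A [exp=A main=A topic=A work=B]
After op 6 (merge): HEAD=main@C [exp=A main=C topic=A work=B]
After op 7 (checkout): HEAD=exp@A [exp=A main=C topic=A work=B]
After op 8 (commit): HEAD=exp@D [exp=D main=C topic=A work=B]
After op 9 (merge): HEAD=exp@E [exp=E main=C topic=A work=B]
After op 10 (merge): HEAD=exp@F [exp=F main=C topic=A work=B]
After op 11 (merge): HEAD=exp@G [exp=G main=C topic=A work=B]
After op 12 (commit): HEAD=exp@H [exp=H main=C topic=A work=B]
ancestors(topic=A): ['A']
ancestors(exp=H): ['A', 'B', 'C', 'D', 'E', 'F', 'G', 'H']
common: ['A']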